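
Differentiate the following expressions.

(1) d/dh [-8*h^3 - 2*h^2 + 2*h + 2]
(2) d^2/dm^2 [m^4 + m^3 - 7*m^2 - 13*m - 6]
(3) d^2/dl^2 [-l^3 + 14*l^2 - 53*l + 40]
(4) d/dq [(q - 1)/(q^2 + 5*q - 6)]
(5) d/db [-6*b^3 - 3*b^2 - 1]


(1) = -24*h^2 - 4*h + 2
(2) = 12*m^2 + 6*m - 14
(3) = 28 - 6*l
(4) = -1/(q^2 + 12*q + 36)
(5) = 6*b*(-3*b - 1)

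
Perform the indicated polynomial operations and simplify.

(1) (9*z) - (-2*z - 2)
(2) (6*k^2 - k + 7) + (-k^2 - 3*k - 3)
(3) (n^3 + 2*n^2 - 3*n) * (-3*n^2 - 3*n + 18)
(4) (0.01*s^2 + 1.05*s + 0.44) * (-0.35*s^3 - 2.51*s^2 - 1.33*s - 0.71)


(1) = 11*z + 2
(2) = 5*k^2 - 4*k + 4
(3) = -3*n^5 - 9*n^4 + 21*n^3 + 45*n^2 - 54*n
(4) = -0.0035*s^5 - 0.3926*s^4 - 2.8028*s^3 - 2.508*s^2 - 1.3307*s - 0.3124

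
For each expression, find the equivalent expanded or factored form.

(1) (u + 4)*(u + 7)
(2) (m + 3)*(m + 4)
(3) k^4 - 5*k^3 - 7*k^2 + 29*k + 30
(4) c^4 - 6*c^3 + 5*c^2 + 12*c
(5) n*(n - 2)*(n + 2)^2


(1) = u^2 + 11*u + 28
(2) = m^2 + 7*m + 12
(3) = (k - 5)*(k - 3)*(k + 1)*(k + 2)
(4) = c*(c - 4)*(c - 3)*(c + 1)
(5) = n^4 + 2*n^3 - 4*n^2 - 8*n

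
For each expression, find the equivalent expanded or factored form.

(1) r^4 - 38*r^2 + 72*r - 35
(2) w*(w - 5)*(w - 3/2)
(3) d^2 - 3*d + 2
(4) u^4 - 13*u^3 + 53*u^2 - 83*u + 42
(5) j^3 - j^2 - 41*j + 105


(1) = (r - 5)*(r - 1)^2*(r + 7)
(2) = w^3 - 13*w^2/2 + 15*w/2
(3) = (d - 2)*(d - 1)
(4) = (u - 7)*(u - 3)*(u - 2)*(u - 1)
(5) = (j - 5)*(j - 3)*(j + 7)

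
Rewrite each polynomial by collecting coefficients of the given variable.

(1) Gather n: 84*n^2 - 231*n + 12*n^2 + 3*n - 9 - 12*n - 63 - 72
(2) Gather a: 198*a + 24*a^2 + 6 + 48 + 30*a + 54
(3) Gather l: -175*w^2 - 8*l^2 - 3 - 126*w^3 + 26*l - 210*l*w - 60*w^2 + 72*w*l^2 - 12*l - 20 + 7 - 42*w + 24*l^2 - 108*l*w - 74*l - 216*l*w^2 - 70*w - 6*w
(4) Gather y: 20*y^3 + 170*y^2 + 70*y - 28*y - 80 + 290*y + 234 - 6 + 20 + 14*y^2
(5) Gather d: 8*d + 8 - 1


(1) = 96*n^2 - 240*n - 144
(2) = 24*a^2 + 228*a + 108
(3) = l^2*(72*w + 16) + l*(-216*w^2 - 318*w - 60) - 126*w^3 - 235*w^2 - 118*w - 16
(4) = 20*y^3 + 184*y^2 + 332*y + 168
(5) = 8*d + 7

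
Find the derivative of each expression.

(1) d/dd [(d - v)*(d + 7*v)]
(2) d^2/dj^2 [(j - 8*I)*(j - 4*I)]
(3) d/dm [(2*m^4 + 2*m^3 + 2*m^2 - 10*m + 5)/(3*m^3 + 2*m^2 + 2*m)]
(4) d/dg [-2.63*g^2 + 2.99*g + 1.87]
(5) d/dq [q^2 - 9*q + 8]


(1) = 2*d + 6*v
(2) = 2
(3) = (6*m^6 + 8*m^5 + 10*m^4 + 68*m^3 - 21*m^2 - 20*m - 10)/(m^2*(9*m^4 + 12*m^3 + 16*m^2 + 8*m + 4))
(4) = 2.99 - 5.26*g
(5) = 2*q - 9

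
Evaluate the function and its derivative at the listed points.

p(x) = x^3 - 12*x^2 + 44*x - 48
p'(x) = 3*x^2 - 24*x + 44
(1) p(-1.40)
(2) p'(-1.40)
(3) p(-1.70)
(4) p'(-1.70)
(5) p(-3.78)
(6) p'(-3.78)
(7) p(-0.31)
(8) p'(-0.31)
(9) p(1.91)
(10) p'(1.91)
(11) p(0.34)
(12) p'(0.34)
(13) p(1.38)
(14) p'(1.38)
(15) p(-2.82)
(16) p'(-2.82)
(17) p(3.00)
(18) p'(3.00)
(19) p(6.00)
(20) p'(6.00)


(1) = -135.86
(2) = 83.48
(3) = -162.39
(4) = 93.47
(5) = -439.79
(6) = 177.59
(7) = -62.82
(8) = 51.73
(9) = -0.77
(10) = 9.10
(11) = -34.39
(12) = 36.19
(13) = -7.50
(14) = 16.59
(15) = -289.93
(16) = 135.54
(17) = 3.00
(18) = -1.00
(19) = 0.00
(20) = 8.00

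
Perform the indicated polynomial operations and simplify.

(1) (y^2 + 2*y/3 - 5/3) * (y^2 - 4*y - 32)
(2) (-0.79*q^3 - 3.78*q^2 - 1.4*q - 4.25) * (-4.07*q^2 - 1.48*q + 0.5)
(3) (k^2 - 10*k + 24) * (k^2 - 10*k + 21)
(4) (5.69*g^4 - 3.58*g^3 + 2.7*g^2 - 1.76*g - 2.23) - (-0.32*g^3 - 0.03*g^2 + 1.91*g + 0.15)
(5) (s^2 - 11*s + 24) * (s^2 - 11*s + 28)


(1) = y^4 - 10*y^3/3 - 109*y^2/3 - 44*y/3 + 160/3
(2) = 3.2153*q^5 + 16.5538*q^4 + 10.8974*q^3 + 17.4795*q^2 + 5.59*q - 2.125
(3) = k^4 - 20*k^3 + 145*k^2 - 450*k + 504
(4) = 5.69*g^4 - 3.26*g^3 + 2.73*g^2 - 3.67*g - 2.38
(5) = s^4 - 22*s^3 + 173*s^2 - 572*s + 672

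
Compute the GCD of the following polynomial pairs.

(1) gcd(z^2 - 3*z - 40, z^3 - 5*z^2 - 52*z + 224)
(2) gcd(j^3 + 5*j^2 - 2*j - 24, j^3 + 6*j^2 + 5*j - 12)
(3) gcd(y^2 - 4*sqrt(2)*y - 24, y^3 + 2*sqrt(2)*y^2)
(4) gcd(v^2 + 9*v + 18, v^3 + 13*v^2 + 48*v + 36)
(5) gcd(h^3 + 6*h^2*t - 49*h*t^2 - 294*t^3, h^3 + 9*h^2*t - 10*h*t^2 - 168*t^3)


(1) = z - 8
(2) = j^2 + 7*j + 12
(3) = gcd((y - 6*sqrt(2))*(y + 2*sqrt(2)), y^2*(y + 2*sqrt(2))) = y + 2*sqrt(2)
(4) = gcd((v + 3)*(v + 6), (v + 1)*(v + 6)^2) = v + 6
(5) = gcd((h - 7*t)*(h + 6*t)*(h + 7*t), (h - 4*t)*(h + 6*t)*(h + 7*t)) = h^2 + 13*h*t + 42*t^2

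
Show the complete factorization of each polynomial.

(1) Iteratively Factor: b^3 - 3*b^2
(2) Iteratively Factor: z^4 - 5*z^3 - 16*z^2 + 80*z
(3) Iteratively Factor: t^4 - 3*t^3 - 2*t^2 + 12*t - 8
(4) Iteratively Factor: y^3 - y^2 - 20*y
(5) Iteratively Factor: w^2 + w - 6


(1) = (b)*(b^2 - 3*b) = b^2*(b - 3)
(2) = (z - 5)*(z^3 - 16*z) = (z - 5)*(z - 4)*(z^2 + 4*z) = z*(z - 5)*(z - 4)*(z + 4)
(3) = (t - 2)*(t^3 - t^2 - 4*t + 4) = (t - 2)*(t + 2)*(t^2 - 3*t + 2) = (t - 2)^2*(t + 2)*(t - 1)
(4) = (y - 5)*(y^2 + 4*y) = (y - 5)*(y + 4)*(y)
(5) = (w - 2)*(w + 3)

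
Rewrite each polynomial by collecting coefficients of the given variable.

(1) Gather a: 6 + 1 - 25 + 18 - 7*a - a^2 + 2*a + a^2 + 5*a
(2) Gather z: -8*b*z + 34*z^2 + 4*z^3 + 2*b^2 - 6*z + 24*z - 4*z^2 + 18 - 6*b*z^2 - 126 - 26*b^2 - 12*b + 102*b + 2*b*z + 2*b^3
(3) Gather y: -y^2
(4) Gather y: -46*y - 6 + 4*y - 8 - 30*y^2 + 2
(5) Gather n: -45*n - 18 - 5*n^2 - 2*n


(1) = 0
(2) = 2*b^3 - 24*b^2 + 90*b + 4*z^3 + z^2*(30 - 6*b) + z*(18 - 6*b) - 108
(3) = -y^2
(4) = -30*y^2 - 42*y - 12
(5) = -5*n^2 - 47*n - 18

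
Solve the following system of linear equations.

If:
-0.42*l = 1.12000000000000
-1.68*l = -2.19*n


Then:
l = -2.67
n = -2.05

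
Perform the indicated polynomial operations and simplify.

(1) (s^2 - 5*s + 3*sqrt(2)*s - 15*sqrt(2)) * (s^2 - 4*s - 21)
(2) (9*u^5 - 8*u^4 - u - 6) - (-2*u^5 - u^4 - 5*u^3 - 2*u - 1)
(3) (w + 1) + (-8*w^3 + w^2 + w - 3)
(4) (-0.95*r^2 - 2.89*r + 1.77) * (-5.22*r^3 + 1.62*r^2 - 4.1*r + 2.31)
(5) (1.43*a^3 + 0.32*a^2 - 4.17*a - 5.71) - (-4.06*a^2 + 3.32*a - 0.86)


(1) = s^4 - 9*s^3 + 3*sqrt(2)*s^3 - 27*sqrt(2)*s^2 - s^2 - 3*sqrt(2)*s + 105*s + 315*sqrt(2)
(2) = 11*u^5 - 7*u^4 + 5*u^3 + u - 5
(3) = -8*w^3 + w^2 + 2*w - 2
(4) = 4.959*r^5 + 13.5468*r^4 - 10.0262*r^3 + 12.5219*r^2 - 13.9329*r + 4.0887
(5) = 1.43*a^3 + 4.38*a^2 - 7.49*a - 4.85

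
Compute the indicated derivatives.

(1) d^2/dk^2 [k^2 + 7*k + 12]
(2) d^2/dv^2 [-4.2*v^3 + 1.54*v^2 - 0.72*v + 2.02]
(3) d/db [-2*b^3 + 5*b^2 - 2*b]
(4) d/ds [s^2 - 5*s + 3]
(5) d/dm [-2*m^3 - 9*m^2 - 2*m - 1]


(1) = 2
(2) = 3.08 - 25.2*v
(3) = -6*b^2 + 10*b - 2
(4) = 2*s - 5
(5) = -6*m^2 - 18*m - 2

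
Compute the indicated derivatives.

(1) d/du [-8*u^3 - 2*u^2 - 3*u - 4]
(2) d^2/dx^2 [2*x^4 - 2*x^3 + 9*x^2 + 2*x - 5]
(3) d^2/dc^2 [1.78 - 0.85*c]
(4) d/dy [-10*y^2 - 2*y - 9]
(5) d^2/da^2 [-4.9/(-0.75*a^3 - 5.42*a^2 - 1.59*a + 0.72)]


(1) = -24*u^2 - 4*u - 3
(2) = 24*x^2 - 12*x + 18
(3) = 0
(4) = -20*y - 2
(5) = (-(22.05*a + 53.116)*(0.75*a^3 + 5.42*a^2 + 1.59*a - 0.72) + 4.9*(2.25*a^2 + 10.84*a + 1.59)*(4.5*a^2 + 21.68*a + 3.18))/(0.75*a^3 + 5.42*a^2 + 1.59*a - 0.72)^3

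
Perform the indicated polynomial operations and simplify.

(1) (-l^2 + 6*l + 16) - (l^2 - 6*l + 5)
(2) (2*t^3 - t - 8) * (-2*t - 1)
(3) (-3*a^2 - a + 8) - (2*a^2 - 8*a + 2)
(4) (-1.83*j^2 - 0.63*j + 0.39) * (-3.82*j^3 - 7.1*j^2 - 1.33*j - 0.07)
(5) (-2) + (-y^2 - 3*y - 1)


(1) = -2*l^2 + 12*l + 11
(2) = -4*t^4 - 2*t^3 + 2*t^2 + 17*t + 8
(3) = -5*a^2 + 7*a + 6
(4) = 6.9906*j^5 + 15.3996*j^4 + 5.4171*j^3 - 1.803*j^2 - 0.4746*j - 0.0273
(5) = -y^2 - 3*y - 3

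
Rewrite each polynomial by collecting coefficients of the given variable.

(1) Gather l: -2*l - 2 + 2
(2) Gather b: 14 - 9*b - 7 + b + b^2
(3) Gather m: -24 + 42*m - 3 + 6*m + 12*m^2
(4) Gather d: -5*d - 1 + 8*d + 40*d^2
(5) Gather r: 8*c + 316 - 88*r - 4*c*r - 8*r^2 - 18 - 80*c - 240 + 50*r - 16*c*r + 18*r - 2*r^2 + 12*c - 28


(1) = -2*l
(2) = b^2 - 8*b + 7
(3) = 12*m^2 + 48*m - 27
(4) = 40*d^2 + 3*d - 1
(5) = -60*c - 10*r^2 + r*(-20*c - 20) + 30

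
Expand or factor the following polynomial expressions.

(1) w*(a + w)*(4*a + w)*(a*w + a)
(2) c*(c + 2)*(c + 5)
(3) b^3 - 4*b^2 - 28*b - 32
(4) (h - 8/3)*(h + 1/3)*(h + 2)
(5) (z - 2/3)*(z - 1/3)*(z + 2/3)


(1) = 4*a^3*w^2 + 4*a^3*w + 5*a^2*w^3 + 5*a^2*w^2 + a*w^4 + a*w^3
(2) = c^3 + 7*c^2 + 10*c
(3) = (b - 8)*(b + 2)^2
(4) = h^3 - h^2/3 - 50*h/9 - 16/9
(5) = z^3 - z^2/3 - 4*z/9 + 4/27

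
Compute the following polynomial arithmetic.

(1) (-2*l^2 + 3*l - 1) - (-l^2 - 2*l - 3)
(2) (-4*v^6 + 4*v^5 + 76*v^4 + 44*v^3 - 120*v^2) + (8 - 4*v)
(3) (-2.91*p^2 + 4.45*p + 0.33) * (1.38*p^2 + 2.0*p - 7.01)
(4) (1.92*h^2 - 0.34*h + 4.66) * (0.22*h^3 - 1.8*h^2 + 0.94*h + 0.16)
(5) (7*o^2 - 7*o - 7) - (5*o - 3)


(1) = -l^2 + 5*l + 2
(2) = -4*v^6 + 4*v^5 + 76*v^4 + 44*v^3 - 120*v^2 - 4*v + 8
(3) = -4.0158*p^4 + 0.321*p^3 + 29.7545*p^2 - 30.5345*p - 2.3133
(4) = 0.4224*h^5 - 3.5308*h^4 + 3.442*h^3 - 8.4004*h^2 + 4.326*h + 0.7456
(5) = 7*o^2 - 12*o - 4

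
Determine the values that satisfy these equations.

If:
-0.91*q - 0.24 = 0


Then:
q = -0.26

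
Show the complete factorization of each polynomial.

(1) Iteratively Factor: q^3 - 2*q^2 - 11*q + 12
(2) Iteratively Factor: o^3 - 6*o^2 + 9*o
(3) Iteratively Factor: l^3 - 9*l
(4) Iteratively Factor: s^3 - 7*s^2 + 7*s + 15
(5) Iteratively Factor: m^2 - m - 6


(1) = (q - 4)*(q^2 + 2*q - 3) = (q - 4)*(q + 3)*(q - 1)
(2) = (o)*(o^2 - 6*o + 9) = o*(o - 3)*(o - 3)
(3) = (l)*(l^2 - 9) = l*(l - 3)*(l + 3)
(4) = (s - 5)*(s^2 - 2*s - 3) = (s - 5)*(s - 3)*(s + 1)
(5) = (m - 3)*(m + 2)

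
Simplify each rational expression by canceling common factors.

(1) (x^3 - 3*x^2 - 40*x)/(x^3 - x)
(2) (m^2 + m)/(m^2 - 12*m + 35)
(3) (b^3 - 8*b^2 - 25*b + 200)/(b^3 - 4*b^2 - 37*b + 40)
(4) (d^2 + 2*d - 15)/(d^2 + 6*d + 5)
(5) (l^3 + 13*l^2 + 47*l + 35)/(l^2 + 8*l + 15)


(1) = (x^2 - 3*x - 40)/(x^2 - 1)
(2) = (m^2 + m)/(m^2 - 12*m + 35)
(3) = (b - 5)/(b - 1)
(4) = (d - 3)/(d + 1)
(5) = (l^2 + 8*l + 7)/(l + 3)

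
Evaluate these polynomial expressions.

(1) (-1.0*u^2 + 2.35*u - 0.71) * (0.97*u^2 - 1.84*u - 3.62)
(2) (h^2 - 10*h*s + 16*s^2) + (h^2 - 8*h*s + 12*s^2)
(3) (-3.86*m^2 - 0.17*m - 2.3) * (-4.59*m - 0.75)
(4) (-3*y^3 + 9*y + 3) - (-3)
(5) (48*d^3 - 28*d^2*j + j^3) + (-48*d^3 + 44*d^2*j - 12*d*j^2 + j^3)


(1) = -0.97*u^4 + 4.1195*u^3 - 1.3927*u^2 - 7.2006*u + 2.5702
(2) = 2*h^2 - 18*h*s + 28*s^2
(3) = 17.7174*m^3 + 3.6753*m^2 + 10.6845*m + 1.725
(4) = -3*y^3 + 9*y + 6
(5) = 16*d^2*j - 12*d*j^2 + 2*j^3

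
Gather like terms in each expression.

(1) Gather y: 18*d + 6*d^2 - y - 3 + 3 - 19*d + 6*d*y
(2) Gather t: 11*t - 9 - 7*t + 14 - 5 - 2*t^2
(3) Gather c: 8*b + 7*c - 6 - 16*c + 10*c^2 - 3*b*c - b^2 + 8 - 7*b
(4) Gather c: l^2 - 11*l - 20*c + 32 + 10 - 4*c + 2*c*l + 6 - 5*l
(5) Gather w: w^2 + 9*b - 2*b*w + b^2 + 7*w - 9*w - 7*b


(1) = 6*d^2 - d + y*(6*d - 1)
(2) = -2*t^2 + 4*t
(3) = -b^2 + b + 10*c^2 + c*(-3*b - 9) + 2
(4) = c*(2*l - 24) + l^2 - 16*l + 48
(5) = b^2 + 2*b + w^2 + w*(-2*b - 2)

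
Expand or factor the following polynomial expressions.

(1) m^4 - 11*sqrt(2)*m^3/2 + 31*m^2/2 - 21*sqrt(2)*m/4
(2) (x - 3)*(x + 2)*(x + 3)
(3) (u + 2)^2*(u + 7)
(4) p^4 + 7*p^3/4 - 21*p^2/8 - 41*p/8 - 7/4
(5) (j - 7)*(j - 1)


(1) = m*(m - 7*sqrt(2)/2)*(m - 3*sqrt(2)/2)*(m - sqrt(2)/2)
(2) = x^3 + 2*x^2 - 9*x - 18
(3) = u^3 + 11*u^2 + 32*u + 28
(4) = (p - 7/4)*(p + 1/2)*(p + 1)*(p + 2)
(5) = j^2 - 8*j + 7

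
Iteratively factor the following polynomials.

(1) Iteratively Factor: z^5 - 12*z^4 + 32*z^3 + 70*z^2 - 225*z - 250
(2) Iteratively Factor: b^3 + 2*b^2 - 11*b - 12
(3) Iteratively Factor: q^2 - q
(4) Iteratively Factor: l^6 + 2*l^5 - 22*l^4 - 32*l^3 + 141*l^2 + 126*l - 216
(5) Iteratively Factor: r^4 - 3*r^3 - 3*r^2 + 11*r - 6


(1) = (z - 5)*(z^4 - 7*z^3 - 3*z^2 + 55*z + 50) = (z - 5)^2*(z^3 - 2*z^2 - 13*z - 10) = (z - 5)^2*(z + 2)*(z^2 - 4*z - 5) = (z - 5)^2*(z + 1)*(z + 2)*(z - 5)
(2) = (b + 1)*(b^2 + b - 12) = (b + 1)*(b + 4)*(b - 3)
(3) = (q - 1)*(q)
(4) = (l + 2)*(l^5 - 22*l^3 + 12*l^2 + 117*l - 108) = (l + 2)*(l + 4)*(l^4 - 4*l^3 - 6*l^2 + 36*l - 27) = (l - 3)*(l + 2)*(l + 4)*(l^3 - l^2 - 9*l + 9) = (l - 3)*(l + 2)*(l + 3)*(l + 4)*(l^2 - 4*l + 3) = (l - 3)^2*(l + 2)*(l + 3)*(l + 4)*(l - 1)
(5) = (r + 2)*(r^3 - 5*r^2 + 7*r - 3) = (r - 1)*(r + 2)*(r^2 - 4*r + 3) = (r - 1)^2*(r + 2)*(r - 3)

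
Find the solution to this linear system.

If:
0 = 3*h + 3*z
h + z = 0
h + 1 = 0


Then:
h = -1
z = 1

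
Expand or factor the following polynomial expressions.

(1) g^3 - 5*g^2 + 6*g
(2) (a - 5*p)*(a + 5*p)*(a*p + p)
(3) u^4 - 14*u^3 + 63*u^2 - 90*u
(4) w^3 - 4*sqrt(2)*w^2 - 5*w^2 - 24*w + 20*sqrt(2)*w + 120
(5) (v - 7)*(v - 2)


(1) = g*(g - 3)*(g - 2)
(2) = a^3*p + a^2*p - 25*a*p^3 - 25*p^3
(3) = u*(u - 6)*(u - 5)*(u - 3)
(4) = (w - 5)*(w - 6*sqrt(2))*(w + 2*sqrt(2))
(5) = v^2 - 9*v + 14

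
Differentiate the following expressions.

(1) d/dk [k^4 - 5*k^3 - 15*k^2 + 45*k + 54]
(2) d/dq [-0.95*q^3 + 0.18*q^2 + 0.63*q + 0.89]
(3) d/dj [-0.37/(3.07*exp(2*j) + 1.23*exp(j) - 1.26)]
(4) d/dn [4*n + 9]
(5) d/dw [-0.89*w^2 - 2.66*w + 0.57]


(1) = 4*k^3 - 15*k^2 - 30*k + 45
(2) = -2.85*q^2 + 0.36*q + 0.63
(3) = (2.2718*exp(j) + 0.4551)*exp(j)/(3.07*exp(2*j) + 1.23*exp(j) - 1.26)^2
(4) = 4
(5) = -1.78*w - 2.66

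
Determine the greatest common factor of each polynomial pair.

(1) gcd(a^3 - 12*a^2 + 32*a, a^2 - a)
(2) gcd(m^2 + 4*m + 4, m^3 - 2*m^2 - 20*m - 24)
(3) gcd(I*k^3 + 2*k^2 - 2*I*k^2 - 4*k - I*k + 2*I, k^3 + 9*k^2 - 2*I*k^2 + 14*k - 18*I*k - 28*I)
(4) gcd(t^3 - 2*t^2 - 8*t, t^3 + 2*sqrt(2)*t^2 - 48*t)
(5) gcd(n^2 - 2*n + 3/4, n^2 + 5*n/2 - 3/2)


(1) = a
(2) = gcd((m + 2)^2, (m - 6)*(m + 2)^2) = m^2 + 4*m + 4
(3) = gcd((k - 2)*(k - I)*(I*k + 1), (k + 2)*(k + 7)*(k - 2*I)) = 1
(4) = t
(5) = gcd((n - 3/2)*(n - 1/2), (n - 1/2)*(n + 3)) = n - 1/2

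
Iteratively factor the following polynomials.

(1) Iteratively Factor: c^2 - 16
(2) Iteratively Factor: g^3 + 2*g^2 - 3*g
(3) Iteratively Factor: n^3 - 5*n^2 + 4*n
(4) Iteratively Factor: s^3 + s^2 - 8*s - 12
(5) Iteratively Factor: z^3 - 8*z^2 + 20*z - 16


(1) = (c + 4)*(c - 4)
(2) = (g + 3)*(g^2 - g) = g*(g + 3)*(g - 1)
(3) = (n - 1)*(n^2 - 4*n) = (n - 4)*(n - 1)*(n)
(4) = (s + 2)*(s^2 - s - 6) = (s - 3)*(s + 2)*(s + 2)
(5) = (z - 4)*(z^2 - 4*z + 4) = (z - 4)*(z - 2)*(z - 2)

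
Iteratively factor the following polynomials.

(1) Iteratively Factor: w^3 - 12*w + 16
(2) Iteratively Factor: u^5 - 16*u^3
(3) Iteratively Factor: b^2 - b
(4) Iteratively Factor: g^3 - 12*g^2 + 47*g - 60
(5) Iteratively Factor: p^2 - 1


(1) = (w - 2)*(w^2 + 2*w - 8) = (w - 2)^2*(w + 4)
(2) = (u)*(u^4 - 16*u^2) = u^2*(u^3 - 16*u) = u^3*(u^2 - 16) = u^3*(u - 4)*(u + 4)
(3) = (b - 1)*(b)
(4) = (g - 5)*(g^2 - 7*g + 12) = (g - 5)*(g - 3)*(g - 4)
(5) = (p - 1)*(p + 1)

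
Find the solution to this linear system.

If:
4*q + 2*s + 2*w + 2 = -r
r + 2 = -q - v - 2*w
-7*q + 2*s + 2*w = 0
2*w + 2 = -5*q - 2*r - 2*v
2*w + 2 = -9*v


Then:
q = -3/11
r = 1
s = 5/11
v = 1/11
w = -31/22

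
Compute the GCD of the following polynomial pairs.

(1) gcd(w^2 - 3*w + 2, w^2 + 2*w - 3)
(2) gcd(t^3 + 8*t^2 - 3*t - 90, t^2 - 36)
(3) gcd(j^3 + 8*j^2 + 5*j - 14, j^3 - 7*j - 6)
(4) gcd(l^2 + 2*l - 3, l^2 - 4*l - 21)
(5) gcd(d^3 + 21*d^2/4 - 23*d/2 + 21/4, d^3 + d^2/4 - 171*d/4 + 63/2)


(1) = gcd((w - 2)*(w - 1), (w - 1)*(w + 3)) = w - 1
(2) = t + 6
(3) = gcd((j - 1)*(j + 2)*(j + 7), (j - 3)*(j + 1)*(j + 2)) = j + 2
(4) = l + 3
(5) = d^2 + 25*d/4 - 21/4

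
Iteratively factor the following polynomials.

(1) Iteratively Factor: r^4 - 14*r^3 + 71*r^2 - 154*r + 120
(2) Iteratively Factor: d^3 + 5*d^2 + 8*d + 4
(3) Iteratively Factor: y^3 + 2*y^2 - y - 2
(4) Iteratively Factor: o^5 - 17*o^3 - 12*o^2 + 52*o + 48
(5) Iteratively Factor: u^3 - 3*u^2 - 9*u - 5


(1) = (r - 4)*(r^3 - 10*r^2 + 31*r - 30) = (r - 4)*(r - 2)*(r^2 - 8*r + 15) = (r - 4)*(r - 3)*(r - 2)*(r - 5)
(2) = (d + 2)*(d^2 + 3*d + 2) = (d + 1)*(d + 2)*(d + 2)
(3) = (y + 1)*(y^2 + y - 2) = (y - 1)*(y + 1)*(y + 2)
(4) = (o + 1)*(o^4 - o^3 - 16*o^2 + 4*o + 48) = (o + 1)*(o + 2)*(o^3 - 3*o^2 - 10*o + 24) = (o - 4)*(o + 1)*(o + 2)*(o^2 + o - 6) = (o - 4)*(o + 1)*(o + 2)*(o + 3)*(o - 2)
(5) = (u + 1)*(u^2 - 4*u - 5) = (u + 1)^2*(u - 5)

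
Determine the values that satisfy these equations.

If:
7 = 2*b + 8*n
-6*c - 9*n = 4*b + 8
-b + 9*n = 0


Then:
b = 63/26
c = -523/156
n = 7/26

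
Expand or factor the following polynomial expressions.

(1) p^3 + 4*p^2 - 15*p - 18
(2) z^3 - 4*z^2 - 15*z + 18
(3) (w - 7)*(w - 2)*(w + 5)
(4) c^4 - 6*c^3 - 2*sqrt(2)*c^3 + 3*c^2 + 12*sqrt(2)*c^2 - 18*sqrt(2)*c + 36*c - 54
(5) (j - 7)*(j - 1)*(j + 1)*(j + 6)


(1) = (p - 3)*(p + 1)*(p + 6)
(2) = (z - 6)*(z - 1)*(z + 3)
(3) = w^3 - 4*w^2 - 31*w + 70
(4) = (c - 3)^2*(c - 3*sqrt(2))*(c + sqrt(2))
(5) = j^4 - j^3 - 43*j^2 + j + 42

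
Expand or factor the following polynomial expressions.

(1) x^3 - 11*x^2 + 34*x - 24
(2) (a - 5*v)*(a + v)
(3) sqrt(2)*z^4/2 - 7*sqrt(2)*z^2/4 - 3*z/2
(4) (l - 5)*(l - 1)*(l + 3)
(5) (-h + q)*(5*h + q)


(1) = (x - 6)*(x - 4)*(x - 1)
(2) = a^2 - 4*a*v - 5*v^2
(3) = z*(z - 3*sqrt(2)/2)*(z + sqrt(2))*(sqrt(2)*z/2 + 1/2)
(4) = l^3 - 3*l^2 - 13*l + 15
(5) = -5*h^2 + 4*h*q + q^2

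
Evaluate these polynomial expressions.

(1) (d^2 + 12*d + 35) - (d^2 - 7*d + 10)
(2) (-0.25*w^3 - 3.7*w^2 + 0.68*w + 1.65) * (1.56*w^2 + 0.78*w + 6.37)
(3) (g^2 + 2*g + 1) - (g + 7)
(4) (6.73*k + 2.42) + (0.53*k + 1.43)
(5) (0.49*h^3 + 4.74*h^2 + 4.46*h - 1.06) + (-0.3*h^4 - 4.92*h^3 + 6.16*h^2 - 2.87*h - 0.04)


(1) = 19*d + 25
(2) = -0.39*w^5 - 5.967*w^4 - 3.4177*w^3 - 20.4646*w^2 + 5.6186*w + 10.5105
(3) = g^2 + g - 6
(4) = 7.26*k + 3.85
(5) = -0.3*h^4 - 4.43*h^3 + 10.9*h^2 + 1.59*h - 1.1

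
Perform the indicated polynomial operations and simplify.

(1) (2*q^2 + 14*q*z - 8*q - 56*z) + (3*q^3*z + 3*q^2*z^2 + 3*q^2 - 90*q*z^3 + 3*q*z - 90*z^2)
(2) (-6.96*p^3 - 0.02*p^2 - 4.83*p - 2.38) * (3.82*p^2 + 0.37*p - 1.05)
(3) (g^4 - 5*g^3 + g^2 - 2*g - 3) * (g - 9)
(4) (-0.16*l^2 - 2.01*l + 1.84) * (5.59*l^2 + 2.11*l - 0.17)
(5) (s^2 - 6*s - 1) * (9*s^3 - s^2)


(1) = 3*q^3*z + 3*q^2*z^2 + 5*q^2 - 90*q*z^3 + 17*q*z - 8*q - 90*z^2 - 56*z
(2) = -26.5872*p^5 - 2.6516*p^4 - 11.15*p^3 - 10.8577*p^2 + 4.1909*p + 2.499
(3) = g^5 - 14*g^4 + 46*g^3 - 11*g^2 + 15*g + 27
(4) = -0.8944*l^4 - 11.5735*l^3 + 6.0717*l^2 + 4.2241*l - 0.3128
(5) = 9*s^5 - 55*s^4 - 3*s^3 + s^2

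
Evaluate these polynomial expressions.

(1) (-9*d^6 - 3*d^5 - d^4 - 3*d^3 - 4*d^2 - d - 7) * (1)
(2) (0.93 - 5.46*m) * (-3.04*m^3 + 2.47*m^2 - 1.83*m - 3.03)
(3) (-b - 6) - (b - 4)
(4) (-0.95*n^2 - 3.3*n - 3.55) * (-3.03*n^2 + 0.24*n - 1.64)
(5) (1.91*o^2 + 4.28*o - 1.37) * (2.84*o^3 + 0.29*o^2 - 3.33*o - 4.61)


(1) = -9*d^6 - 3*d^5 - d^4 - 3*d^3 - 4*d^2 - d - 7
(2) = 16.5984*m^4 - 16.3134*m^3 + 12.2889*m^2 + 14.8419*m - 2.8179
(3) = -2*b - 2
(4) = 2.8785*n^4 + 9.771*n^3 + 11.5225*n^2 + 4.56*n + 5.822
(5) = 5.4244*o^5 + 12.7091*o^4 - 9.0099*o^3 - 23.4548*o^2 - 15.1687*o + 6.3157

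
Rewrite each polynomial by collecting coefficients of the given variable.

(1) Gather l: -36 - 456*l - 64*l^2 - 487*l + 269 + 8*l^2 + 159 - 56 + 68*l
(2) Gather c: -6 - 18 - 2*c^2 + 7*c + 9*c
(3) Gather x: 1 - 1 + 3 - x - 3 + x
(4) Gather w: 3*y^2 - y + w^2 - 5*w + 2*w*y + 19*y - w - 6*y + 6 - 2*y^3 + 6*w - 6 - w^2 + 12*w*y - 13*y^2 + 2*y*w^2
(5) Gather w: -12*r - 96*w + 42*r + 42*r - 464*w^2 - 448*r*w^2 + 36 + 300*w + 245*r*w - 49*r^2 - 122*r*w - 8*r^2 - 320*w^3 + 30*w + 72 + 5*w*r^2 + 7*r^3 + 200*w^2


(1) = -56*l^2 - 875*l + 336
(2) = -2*c^2 + 16*c - 24
(3) = 0
(4) = 2*w^2*y + 14*w*y - 2*y^3 - 10*y^2 + 12*y
(5) = 7*r^3 - 57*r^2 + 72*r - 320*w^3 + w^2*(-448*r - 264) + w*(5*r^2 + 123*r + 234) + 108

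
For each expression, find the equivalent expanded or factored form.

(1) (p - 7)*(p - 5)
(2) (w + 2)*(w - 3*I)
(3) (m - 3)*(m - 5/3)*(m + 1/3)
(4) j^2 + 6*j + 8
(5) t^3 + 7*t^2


(1) = p^2 - 12*p + 35
(2) = w^2 + 2*w - 3*I*w - 6*I
(3) = m^3 - 13*m^2/3 + 31*m/9 + 5/3
(4) = (j + 2)*(j + 4)
(5) = t^2*(t + 7)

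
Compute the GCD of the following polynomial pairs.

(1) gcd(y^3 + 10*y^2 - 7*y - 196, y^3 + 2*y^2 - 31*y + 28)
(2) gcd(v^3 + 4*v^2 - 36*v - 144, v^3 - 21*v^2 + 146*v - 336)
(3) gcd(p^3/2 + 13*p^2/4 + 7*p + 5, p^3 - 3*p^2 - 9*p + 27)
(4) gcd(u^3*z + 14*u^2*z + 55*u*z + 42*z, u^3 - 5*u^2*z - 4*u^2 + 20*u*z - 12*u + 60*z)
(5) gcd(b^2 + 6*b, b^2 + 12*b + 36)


(1) = y^2 + 3*y - 28
(2) = v - 6
(3) = gcd((p/2 + 1)*(p + 2)*(p + 5/2), (p - 3)^2*(p + 3)) = 1
(4) = 1
(5) = b + 6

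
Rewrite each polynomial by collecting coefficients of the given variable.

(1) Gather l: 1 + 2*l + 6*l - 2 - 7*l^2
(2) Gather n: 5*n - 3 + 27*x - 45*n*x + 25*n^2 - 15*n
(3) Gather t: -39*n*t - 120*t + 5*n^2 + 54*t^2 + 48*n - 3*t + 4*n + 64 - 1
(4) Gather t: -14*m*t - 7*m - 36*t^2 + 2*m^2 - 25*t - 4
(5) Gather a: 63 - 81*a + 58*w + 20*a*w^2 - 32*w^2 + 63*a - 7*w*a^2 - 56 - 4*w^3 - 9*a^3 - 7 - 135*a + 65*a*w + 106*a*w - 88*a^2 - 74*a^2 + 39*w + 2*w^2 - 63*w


(1) = -7*l^2 + 8*l - 1
(2) = 25*n^2 + n*(-45*x - 10) + 27*x - 3
(3) = 5*n^2 + 52*n + 54*t^2 + t*(-39*n - 123) + 63
(4) = 2*m^2 - 7*m - 36*t^2 + t*(-14*m - 25) - 4
(5) = -9*a^3 + a^2*(-7*w - 162) + a*(20*w^2 + 171*w - 153) - 4*w^3 - 30*w^2 + 34*w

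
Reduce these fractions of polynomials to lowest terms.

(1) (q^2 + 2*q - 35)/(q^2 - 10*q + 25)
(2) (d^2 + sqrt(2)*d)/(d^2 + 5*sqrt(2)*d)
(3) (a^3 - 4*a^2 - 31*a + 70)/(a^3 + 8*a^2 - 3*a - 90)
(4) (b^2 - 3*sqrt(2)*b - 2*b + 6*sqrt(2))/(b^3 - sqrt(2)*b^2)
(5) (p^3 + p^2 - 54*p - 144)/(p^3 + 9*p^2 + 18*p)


(1) = (q + 7)/(q - 5)
(2) = (d + sqrt(2))/(d + 5*sqrt(2))
(3) = (a^2 - 9*a + 14)/(a^2 + 3*a - 18)
(4) = (b^2 + b*(-3*sqrt(2) - 2) + 6*sqrt(2))/(b^3 - sqrt(2)*b^2)
(5) = (p - 8)/p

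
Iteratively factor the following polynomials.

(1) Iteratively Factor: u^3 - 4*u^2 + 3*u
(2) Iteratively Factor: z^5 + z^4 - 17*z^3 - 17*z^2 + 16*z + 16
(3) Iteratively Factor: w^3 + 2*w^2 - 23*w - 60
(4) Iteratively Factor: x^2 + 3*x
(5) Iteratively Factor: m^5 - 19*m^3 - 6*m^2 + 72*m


(1) = (u)*(u^2 - 4*u + 3) = u*(u - 1)*(u - 3)
(2) = (z - 4)*(z^4 + 5*z^3 + 3*z^2 - 5*z - 4) = (z - 4)*(z + 4)*(z^3 + z^2 - z - 1) = (z - 4)*(z - 1)*(z + 4)*(z^2 + 2*z + 1) = (z - 4)*(z - 1)*(z + 1)*(z + 4)*(z + 1)
(3) = (w - 5)*(w^2 + 7*w + 12) = (w - 5)*(w + 4)*(w + 3)
(4) = (x)*(x + 3)
(5) = (m - 4)*(m^4 + 4*m^3 - 3*m^2 - 18*m) = (m - 4)*(m + 3)*(m^3 + m^2 - 6*m) = (m - 4)*(m + 3)^2*(m^2 - 2*m) = m*(m - 4)*(m + 3)^2*(m - 2)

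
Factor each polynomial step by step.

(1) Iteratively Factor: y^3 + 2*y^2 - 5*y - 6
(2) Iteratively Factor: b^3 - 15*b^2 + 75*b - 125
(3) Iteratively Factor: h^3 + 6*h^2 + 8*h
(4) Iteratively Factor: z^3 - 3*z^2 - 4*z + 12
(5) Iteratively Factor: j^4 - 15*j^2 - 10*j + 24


(1) = (y - 2)*(y^2 + 4*y + 3) = (y - 2)*(y + 3)*(y + 1)
(2) = (b - 5)*(b^2 - 10*b + 25) = (b - 5)^2*(b - 5)
(3) = (h + 2)*(h^2 + 4*h) = h*(h + 2)*(h + 4)
(4) = (z + 2)*(z^2 - 5*z + 6) = (z - 2)*(z + 2)*(z - 3)
(5) = (j - 1)*(j^3 + j^2 - 14*j - 24) = (j - 4)*(j - 1)*(j^2 + 5*j + 6) = (j - 4)*(j - 1)*(j + 3)*(j + 2)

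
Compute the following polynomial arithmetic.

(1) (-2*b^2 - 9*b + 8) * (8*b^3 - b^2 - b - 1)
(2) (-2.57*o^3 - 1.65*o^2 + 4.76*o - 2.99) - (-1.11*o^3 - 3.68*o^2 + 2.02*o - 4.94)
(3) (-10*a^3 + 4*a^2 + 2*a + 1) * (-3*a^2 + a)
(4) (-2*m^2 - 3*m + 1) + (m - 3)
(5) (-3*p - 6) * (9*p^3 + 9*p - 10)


(1) = -16*b^5 - 70*b^4 + 75*b^3 + 3*b^2 + b - 8
(2) = -1.46*o^3 + 2.03*o^2 + 2.74*o + 1.95
(3) = 30*a^5 - 22*a^4 - 2*a^3 - a^2 + a
(4) = -2*m^2 - 2*m - 2
(5) = -27*p^4 - 54*p^3 - 27*p^2 - 24*p + 60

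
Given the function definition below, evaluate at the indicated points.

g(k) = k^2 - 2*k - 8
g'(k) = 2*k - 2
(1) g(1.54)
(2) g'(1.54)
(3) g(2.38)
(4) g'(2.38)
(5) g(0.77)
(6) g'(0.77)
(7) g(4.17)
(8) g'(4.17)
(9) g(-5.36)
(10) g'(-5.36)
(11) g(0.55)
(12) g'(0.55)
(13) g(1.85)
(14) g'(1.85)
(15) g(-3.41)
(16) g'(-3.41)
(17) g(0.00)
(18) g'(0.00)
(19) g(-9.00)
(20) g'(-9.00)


(1) = -8.71
(2) = 1.08
(3) = -7.10
(4) = 2.76
(5) = -8.95
(6) = -0.46
(7) = 1.05
(8) = 6.34
(9) = 31.45
(10) = -12.72
(11) = -8.80
(12) = -0.90
(13) = -8.28
(14) = 1.70
(15) = 10.45
(16) = -8.82
(17) = -8.00
(18) = -2.00
(19) = 91.00
(20) = -20.00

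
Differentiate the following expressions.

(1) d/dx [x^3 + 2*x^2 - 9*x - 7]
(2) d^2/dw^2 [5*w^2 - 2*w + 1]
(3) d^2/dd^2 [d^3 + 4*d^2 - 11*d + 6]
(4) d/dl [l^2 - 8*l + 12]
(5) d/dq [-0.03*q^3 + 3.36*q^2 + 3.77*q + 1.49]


(1) = 3*x^2 + 4*x - 9
(2) = 10
(3) = 6*d + 8
(4) = 2*l - 8
(5) = -0.09*q^2 + 6.72*q + 3.77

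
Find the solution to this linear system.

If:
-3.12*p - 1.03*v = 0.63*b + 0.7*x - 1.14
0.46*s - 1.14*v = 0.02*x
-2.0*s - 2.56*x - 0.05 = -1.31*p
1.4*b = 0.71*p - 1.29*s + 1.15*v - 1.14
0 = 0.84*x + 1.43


Then:
b = -1.97
p = 0.78
s = 2.66
v = 1.11
x = -1.70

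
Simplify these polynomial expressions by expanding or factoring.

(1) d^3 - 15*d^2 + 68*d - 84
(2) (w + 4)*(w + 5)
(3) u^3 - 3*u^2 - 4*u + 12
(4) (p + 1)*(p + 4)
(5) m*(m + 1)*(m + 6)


(1) = (d - 7)*(d - 6)*(d - 2)
(2) = w^2 + 9*w + 20
(3) = (u - 3)*(u - 2)*(u + 2)
(4) = p^2 + 5*p + 4
(5) = m^3 + 7*m^2 + 6*m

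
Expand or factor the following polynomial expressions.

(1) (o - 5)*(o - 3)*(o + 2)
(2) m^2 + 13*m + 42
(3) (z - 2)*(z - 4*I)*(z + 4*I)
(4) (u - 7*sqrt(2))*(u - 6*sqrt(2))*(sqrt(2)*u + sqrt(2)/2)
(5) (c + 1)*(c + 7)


(1) = o^3 - 6*o^2 - o + 30
(2) = (m + 6)*(m + 7)
(3) = z^3 - 2*z^2 + 16*z - 32
(4) = sqrt(2)*u^3 - 26*u^2 + sqrt(2)*u^2/2 - 13*u + 84*sqrt(2)*u + 42*sqrt(2)
(5) = c^2 + 8*c + 7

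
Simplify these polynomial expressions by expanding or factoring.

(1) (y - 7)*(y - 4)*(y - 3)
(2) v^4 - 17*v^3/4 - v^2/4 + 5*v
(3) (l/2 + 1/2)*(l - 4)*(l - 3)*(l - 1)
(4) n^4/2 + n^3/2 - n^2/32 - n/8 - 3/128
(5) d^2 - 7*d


(1) = y^3 - 14*y^2 + 61*y - 84
(2) = v*(v - 4)*(v - 5/4)*(v + 1)
(3) = l^4/2 - 7*l^3/2 + 11*l^2/2 + 7*l/2 - 6
(4) = (n/2 + 1/4)*(n - 1/2)*(n + 1/4)*(n + 3/4)
(5) = d*(d - 7)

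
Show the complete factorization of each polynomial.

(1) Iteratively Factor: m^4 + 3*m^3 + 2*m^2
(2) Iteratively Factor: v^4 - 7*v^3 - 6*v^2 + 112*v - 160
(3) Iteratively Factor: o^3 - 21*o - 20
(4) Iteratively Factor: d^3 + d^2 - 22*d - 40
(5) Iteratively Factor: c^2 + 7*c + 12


(1) = (m)*(m^3 + 3*m^2 + 2*m) = m*(m + 2)*(m^2 + m) = m^2*(m + 2)*(m + 1)
(2) = (v + 4)*(v^3 - 11*v^2 + 38*v - 40) = (v - 4)*(v + 4)*(v^2 - 7*v + 10) = (v - 4)*(v - 2)*(v + 4)*(v - 5)
(3) = (o + 4)*(o^2 - 4*o - 5) = (o + 1)*(o + 4)*(o - 5)
(4) = (d + 4)*(d^2 - 3*d - 10) = (d - 5)*(d + 4)*(d + 2)
(5) = (c + 4)*(c + 3)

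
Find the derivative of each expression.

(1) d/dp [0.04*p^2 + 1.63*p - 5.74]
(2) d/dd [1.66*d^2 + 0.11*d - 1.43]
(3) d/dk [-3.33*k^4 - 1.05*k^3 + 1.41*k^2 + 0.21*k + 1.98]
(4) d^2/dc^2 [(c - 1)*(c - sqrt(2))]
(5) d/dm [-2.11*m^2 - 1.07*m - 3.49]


(1) = 0.08*p + 1.63
(2) = 3.32*d + 0.11
(3) = -13.32*k^3 - 3.15*k^2 + 2.82*k + 0.21
(4) = 2
(5) = -4.22*m - 1.07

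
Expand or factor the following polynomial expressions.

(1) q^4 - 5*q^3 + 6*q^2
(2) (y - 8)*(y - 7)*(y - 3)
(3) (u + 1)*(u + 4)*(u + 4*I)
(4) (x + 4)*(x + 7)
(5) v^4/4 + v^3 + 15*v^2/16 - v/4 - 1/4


(1) = q^2*(q - 3)*(q - 2)
(2) = y^3 - 18*y^2 + 101*y - 168
(3) = u^3 + 5*u^2 + 4*I*u^2 + 4*u + 20*I*u + 16*I
(4) = x^2 + 11*x + 28
(5) = (v/4 + 1/2)*(v - 1/2)*(v + 1/2)*(v + 2)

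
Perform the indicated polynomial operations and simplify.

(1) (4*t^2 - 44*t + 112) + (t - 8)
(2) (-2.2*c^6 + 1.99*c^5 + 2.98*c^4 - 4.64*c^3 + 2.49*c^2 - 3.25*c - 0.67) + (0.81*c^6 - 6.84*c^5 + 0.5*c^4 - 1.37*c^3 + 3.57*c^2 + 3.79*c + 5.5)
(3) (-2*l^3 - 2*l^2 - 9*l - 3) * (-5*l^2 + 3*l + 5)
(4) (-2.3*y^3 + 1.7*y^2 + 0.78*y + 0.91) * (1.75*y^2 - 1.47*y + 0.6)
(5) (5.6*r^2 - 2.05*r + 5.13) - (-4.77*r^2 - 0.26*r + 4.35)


(1) = 4*t^2 - 43*t + 104
(2) = -1.39*c^6 - 4.85*c^5 + 3.48*c^4 - 6.01*c^3 + 6.06*c^2 + 0.54*c + 4.83
(3) = 10*l^5 + 4*l^4 + 29*l^3 - 22*l^2 - 54*l - 15
(4) = -4.025*y^5 + 6.356*y^4 - 2.514*y^3 + 1.4659*y^2 - 0.8697*y + 0.546
(5) = 10.37*r^2 - 1.79*r + 0.78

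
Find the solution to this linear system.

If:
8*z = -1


Then:
z = -1/8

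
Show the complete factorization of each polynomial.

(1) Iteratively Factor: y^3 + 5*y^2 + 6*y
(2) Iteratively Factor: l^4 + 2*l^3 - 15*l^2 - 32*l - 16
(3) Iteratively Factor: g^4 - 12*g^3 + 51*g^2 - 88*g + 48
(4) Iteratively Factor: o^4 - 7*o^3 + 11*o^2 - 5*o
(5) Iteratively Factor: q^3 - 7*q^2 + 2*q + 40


(1) = (y + 2)*(y^2 + 3*y) = (y + 2)*(y + 3)*(y)
(2) = (l - 4)*(l^3 + 6*l^2 + 9*l + 4) = (l - 4)*(l + 1)*(l^2 + 5*l + 4) = (l - 4)*(l + 1)*(l + 4)*(l + 1)
(3) = (g - 4)*(g^3 - 8*g^2 + 19*g - 12) = (g - 4)*(g - 1)*(g^2 - 7*g + 12) = (g - 4)^2*(g - 1)*(g - 3)
(4) = (o - 5)*(o^3 - 2*o^2 + o) = o*(o - 5)*(o^2 - 2*o + 1) = o*(o - 5)*(o - 1)*(o - 1)
(5) = (q + 2)*(q^2 - 9*q + 20) = (q - 4)*(q + 2)*(q - 5)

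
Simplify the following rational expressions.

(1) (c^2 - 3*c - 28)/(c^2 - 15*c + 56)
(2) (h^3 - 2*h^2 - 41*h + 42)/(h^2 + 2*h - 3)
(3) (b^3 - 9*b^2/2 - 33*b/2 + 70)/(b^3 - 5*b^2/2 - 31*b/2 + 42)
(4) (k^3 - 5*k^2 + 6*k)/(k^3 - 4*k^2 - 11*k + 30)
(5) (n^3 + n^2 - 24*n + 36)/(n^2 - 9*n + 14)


(1) = (c + 4)/(c - 8)
(2) = (h^2 - h - 42)/(h + 3)
(3) = (b - 5)/(b - 3)
(4) = (k^2 - 3*k)/(k^2 - 2*k - 15)
(5) = (n^2 + 3*n - 18)/(n - 7)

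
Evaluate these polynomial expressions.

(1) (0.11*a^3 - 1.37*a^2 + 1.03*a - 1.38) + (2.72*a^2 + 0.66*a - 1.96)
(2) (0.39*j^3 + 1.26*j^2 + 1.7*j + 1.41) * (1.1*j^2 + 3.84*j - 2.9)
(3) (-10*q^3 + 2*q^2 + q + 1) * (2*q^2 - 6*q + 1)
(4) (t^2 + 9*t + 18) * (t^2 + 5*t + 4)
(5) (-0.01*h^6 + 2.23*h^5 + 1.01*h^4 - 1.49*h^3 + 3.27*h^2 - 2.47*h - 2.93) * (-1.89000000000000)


(1) = 0.11*a^3 + 1.35*a^2 + 1.69*a - 3.34
(2) = 0.429*j^5 + 2.8836*j^4 + 5.5774*j^3 + 4.425*j^2 + 0.4844*j - 4.089
(3) = -20*q^5 + 64*q^4 - 20*q^3 - 2*q^2 - 5*q + 1
(4) = t^4 + 14*t^3 + 67*t^2 + 126*t + 72
(5) = 0.0189*h^6 - 4.2147*h^5 - 1.9089*h^4 + 2.8161*h^3 - 6.1803*h^2 + 4.6683*h + 5.5377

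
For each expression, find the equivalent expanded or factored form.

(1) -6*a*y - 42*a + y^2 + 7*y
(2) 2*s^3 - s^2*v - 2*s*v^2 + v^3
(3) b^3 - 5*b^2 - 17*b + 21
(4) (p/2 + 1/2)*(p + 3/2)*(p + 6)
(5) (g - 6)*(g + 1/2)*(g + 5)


(1) = (-6*a + y)*(y + 7)
(2) = (-2*s + v)*(-s + v)*(s + v)
(3) = (b - 7)*(b - 1)*(b + 3)
(4) = p^3/2 + 17*p^2/4 + 33*p/4 + 9/2
(5) = g^3 - g^2/2 - 61*g/2 - 15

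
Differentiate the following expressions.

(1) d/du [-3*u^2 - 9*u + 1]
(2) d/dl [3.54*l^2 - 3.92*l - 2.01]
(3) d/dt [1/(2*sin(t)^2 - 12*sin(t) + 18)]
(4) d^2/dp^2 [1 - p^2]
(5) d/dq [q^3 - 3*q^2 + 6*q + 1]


(1) = -6*u - 9
(2) = 7.08*l - 3.92
(3) = -cos(t)/(sin(t) - 3)^3
(4) = -2
(5) = 3*q^2 - 6*q + 6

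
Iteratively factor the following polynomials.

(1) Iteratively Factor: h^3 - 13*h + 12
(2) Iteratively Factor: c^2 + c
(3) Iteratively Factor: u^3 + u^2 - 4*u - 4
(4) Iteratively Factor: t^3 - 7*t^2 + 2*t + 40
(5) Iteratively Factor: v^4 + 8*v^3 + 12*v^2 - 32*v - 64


(1) = (h - 1)*(h^2 + h - 12) = (h - 1)*(h + 4)*(h - 3)
(2) = (c)*(c + 1)
(3) = (u + 2)*(u^2 - u - 2) = (u + 1)*(u + 2)*(u - 2)
(4) = (t - 4)*(t^2 - 3*t - 10) = (t - 5)*(t - 4)*(t + 2)
(5) = (v - 2)*(v^3 + 10*v^2 + 32*v + 32) = (v - 2)*(v + 4)*(v^2 + 6*v + 8) = (v - 2)*(v + 2)*(v + 4)*(v + 4)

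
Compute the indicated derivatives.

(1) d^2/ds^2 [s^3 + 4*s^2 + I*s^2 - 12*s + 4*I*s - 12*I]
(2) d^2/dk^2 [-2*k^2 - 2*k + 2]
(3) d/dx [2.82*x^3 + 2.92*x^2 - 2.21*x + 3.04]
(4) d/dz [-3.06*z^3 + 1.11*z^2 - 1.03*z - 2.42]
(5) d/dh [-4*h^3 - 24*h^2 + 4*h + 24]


(1) = 6*s + 8 + 2*I
(2) = -4
(3) = 8.46*x^2 + 5.84*x - 2.21
(4) = -9.18*z^2 + 2.22*z - 1.03
(5) = -12*h^2 - 48*h + 4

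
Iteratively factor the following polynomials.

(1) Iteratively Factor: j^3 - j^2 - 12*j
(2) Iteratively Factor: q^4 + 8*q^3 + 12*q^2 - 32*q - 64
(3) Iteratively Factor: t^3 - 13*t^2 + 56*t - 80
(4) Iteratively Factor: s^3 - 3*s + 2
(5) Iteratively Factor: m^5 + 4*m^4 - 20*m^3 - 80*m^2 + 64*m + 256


(1) = (j + 3)*(j^2 - 4*j) = j*(j + 3)*(j - 4)
(2) = (q - 2)*(q^3 + 10*q^2 + 32*q + 32) = (q - 2)*(q + 4)*(q^2 + 6*q + 8) = (q - 2)*(q + 4)^2*(q + 2)
(3) = (t - 4)*(t^2 - 9*t + 20) = (t - 5)*(t - 4)*(t - 4)
(4) = (s + 2)*(s^2 - 2*s + 1) = (s - 1)*(s + 2)*(s - 1)
(5) = (m + 4)*(m^4 - 20*m^2 + 64) = (m - 2)*(m + 4)*(m^3 + 2*m^2 - 16*m - 32) = (m - 2)*(m + 4)^2*(m^2 - 2*m - 8) = (m - 2)*(m + 2)*(m + 4)^2*(m - 4)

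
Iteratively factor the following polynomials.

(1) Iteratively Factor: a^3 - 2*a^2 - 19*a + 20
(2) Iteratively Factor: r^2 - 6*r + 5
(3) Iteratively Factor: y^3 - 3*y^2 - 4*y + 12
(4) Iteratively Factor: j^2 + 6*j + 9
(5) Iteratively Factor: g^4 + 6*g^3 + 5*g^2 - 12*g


(1) = (a - 1)*(a^2 - a - 20) = (a - 1)*(a + 4)*(a - 5)
(2) = (r - 1)*(r - 5)
(3) = (y + 2)*(y^2 - 5*y + 6) = (y - 2)*(y + 2)*(y - 3)
(4) = (j + 3)*(j + 3)
(5) = (g - 1)*(g^3 + 7*g^2 + 12*g) = (g - 1)*(g + 3)*(g^2 + 4*g) = (g - 1)*(g + 3)*(g + 4)*(g)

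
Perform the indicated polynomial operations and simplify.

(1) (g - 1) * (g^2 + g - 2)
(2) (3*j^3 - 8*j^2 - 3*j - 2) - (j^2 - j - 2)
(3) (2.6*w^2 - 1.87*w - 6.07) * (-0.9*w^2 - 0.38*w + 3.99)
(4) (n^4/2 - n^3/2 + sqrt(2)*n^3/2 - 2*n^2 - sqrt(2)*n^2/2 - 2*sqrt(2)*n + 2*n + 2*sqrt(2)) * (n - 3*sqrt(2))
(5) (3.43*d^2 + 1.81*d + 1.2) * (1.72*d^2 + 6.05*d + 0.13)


(1) = g^3 - 3*g + 2
(2) = 3*j^3 - 9*j^2 - 2*j
(3) = -2.34*w^4 + 0.695*w^3 + 16.5476*w^2 - 5.1547*w - 24.2193
(4) = n^5/2 - sqrt(2)*n^4 - n^4/2 - 5*n^3 + sqrt(2)*n^3 + 5*n^2 + 4*sqrt(2)*n^2 - 4*sqrt(2)*n + 12*n - 12
(5) = 5.8996*d^4 + 23.8647*d^3 + 13.4604*d^2 + 7.4953*d + 0.156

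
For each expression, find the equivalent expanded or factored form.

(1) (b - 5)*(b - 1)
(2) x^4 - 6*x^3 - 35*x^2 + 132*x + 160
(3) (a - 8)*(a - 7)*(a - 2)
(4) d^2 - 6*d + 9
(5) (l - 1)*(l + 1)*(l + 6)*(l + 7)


(1) = b^2 - 6*b + 5
(2) = (x - 8)*(x - 4)*(x + 1)*(x + 5)
(3) = a^3 - 17*a^2 + 86*a - 112
(4) = (d - 3)^2
(5) = l^4 + 13*l^3 + 41*l^2 - 13*l - 42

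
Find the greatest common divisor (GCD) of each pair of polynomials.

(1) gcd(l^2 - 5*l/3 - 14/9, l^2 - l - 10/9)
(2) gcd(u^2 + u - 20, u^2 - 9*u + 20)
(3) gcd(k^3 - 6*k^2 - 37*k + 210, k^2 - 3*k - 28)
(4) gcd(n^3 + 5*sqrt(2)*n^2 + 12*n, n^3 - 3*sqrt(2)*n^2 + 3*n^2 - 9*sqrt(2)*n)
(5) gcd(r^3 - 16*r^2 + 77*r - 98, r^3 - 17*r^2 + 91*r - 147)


(1) = l + 2/3
(2) = gcd((u - 4)*(u + 5), (u - 5)*(u - 4)) = u - 4
(3) = k - 7
(4) = gcd(n*(n + 2*sqrt(2))*(n + 3*sqrt(2)), n*(n + 3)*(n - 3*sqrt(2))) = n
(5) = r^2 - 14*r + 49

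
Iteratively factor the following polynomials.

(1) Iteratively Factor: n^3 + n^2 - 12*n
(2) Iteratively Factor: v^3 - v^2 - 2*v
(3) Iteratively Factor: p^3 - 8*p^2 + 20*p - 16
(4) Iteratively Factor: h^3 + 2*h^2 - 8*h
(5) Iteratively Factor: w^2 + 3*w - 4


(1) = (n)*(n^2 + n - 12) = n*(n - 3)*(n + 4)
(2) = (v)*(v^2 - v - 2) = v*(v - 2)*(v + 1)
(3) = (p - 2)*(p^2 - 6*p + 8) = (p - 4)*(p - 2)*(p - 2)
(4) = (h)*(h^2 + 2*h - 8) = h*(h - 2)*(h + 4)
(5) = (w - 1)*(w + 4)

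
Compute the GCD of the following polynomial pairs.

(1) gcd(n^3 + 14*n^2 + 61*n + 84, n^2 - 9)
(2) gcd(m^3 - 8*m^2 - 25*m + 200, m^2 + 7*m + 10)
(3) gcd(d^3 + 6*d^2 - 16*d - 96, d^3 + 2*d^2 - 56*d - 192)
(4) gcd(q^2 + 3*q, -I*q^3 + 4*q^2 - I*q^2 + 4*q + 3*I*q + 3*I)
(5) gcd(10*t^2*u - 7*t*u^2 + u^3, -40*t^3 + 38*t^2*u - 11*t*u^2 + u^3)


(1) = gcd((n + 3)*(n + 4)*(n + 7), (n - 3)*(n + 3)) = n + 3
(2) = gcd((m - 8)*(m - 5)*(m + 5), (m + 2)*(m + 5)) = m + 5
(3) = d^2 + 10*d + 24
(4) = 1
(5) = 10*t^2 - 7*t*u + u^2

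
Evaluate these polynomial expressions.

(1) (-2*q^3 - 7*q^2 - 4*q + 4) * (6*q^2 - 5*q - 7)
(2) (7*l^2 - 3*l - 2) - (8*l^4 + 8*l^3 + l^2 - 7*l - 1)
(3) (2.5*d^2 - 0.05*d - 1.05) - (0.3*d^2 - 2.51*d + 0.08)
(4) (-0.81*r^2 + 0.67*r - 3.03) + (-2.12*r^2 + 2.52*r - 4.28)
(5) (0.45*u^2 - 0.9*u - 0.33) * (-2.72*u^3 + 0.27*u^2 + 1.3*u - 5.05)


(1) = -12*q^5 - 32*q^4 + 25*q^3 + 93*q^2 + 8*q - 28
(2) = -8*l^4 - 8*l^3 + 6*l^2 + 4*l - 1
(3) = 2.2*d^2 + 2.46*d - 1.13
(4) = -2.93*r^2 + 3.19*r - 7.31
(5) = -1.224*u^5 + 2.5695*u^4 + 1.2396*u^3 - 3.5316*u^2 + 4.116*u + 1.6665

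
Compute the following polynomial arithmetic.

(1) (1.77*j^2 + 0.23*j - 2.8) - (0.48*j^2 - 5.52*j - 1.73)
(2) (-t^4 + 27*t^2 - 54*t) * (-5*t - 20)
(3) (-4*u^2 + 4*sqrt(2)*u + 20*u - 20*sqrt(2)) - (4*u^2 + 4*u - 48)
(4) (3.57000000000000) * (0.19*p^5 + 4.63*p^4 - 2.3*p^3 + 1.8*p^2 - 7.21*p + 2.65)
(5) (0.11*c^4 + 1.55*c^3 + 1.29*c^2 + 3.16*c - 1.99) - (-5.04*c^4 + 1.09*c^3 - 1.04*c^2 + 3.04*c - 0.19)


(1) = 1.29*j^2 + 5.75*j - 1.07
(2) = 5*t^5 + 20*t^4 - 135*t^3 - 270*t^2 + 1080*t
(3) = -8*u^2 + 4*sqrt(2)*u + 16*u - 20*sqrt(2) + 48
(4) = 0.6783*p^5 + 16.5291*p^4 - 8.211*p^3 + 6.426*p^2 - 25.7397*p + 9.4605
(5) = 5.15*c^4 + 0.46*c^3 + 2.33*c^2 + 0.12*c - 1.8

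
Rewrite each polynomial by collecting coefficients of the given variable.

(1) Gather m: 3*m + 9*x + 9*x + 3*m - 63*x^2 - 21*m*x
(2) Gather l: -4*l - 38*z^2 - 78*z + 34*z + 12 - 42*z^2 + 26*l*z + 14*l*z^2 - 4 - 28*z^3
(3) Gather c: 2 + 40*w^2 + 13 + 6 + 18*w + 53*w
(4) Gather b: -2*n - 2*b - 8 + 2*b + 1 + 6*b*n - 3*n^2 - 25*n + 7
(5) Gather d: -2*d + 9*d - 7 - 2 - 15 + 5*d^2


(1) = m*(6 - 21*x) - 63*x^2 + 18*x
(2) = l*(14*z^2 + 26*z - 4) - 28*z^3 - 80*z^2 - 44*z + 8
(3) = 40*w^2 + 71*w + 21
(4) = 6*b*n - 3*n^2 - 27*n
(5) = 5*d^2 + 7*d - 24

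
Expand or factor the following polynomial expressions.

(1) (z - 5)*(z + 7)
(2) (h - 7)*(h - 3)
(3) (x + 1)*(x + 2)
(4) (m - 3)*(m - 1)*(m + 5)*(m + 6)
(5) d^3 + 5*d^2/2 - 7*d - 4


(1) = z^2 + 2*z - 35
(2) = h^2 - 10*h + 21
(3) = x^2 + 3*x + 2
(4) = m^4 + 7*m^3 - 11*m^2 - 87*m + 90
(5) = (d - 2)*(d + 1/2)*(d + 4)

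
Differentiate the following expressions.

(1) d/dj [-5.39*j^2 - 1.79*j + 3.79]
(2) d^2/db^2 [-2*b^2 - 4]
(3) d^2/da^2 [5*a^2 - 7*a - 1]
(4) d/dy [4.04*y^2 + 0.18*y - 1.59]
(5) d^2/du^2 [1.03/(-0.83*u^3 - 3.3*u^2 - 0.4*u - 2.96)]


(1) = -10.78*j - 1.79
(2) = -4
(3) = 10
(4) = 8.08*y + 0.18
(5) = ((5.1294*u + 6.798)*(0.83*u^3 + 3.3*u^2 + 0.4*u + 2.96) - 1.03*(2.49*u^2 + 6.6*u + 0.4)*(4.98*u^2 + 13.2*u + 0.8))/(0.83*u^3 + 3.3*u^2 + 0.4*u + 2.96)^3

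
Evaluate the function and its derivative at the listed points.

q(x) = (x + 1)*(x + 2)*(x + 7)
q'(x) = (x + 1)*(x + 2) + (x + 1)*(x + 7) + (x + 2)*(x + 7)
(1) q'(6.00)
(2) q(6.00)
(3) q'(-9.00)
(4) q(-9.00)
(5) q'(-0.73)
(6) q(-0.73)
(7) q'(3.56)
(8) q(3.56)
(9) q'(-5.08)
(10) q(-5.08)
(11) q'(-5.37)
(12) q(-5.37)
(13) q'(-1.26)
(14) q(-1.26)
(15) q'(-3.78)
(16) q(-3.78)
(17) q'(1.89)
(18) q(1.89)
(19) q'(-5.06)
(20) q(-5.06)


(1) = 251.00
(2) = 728.00
(3) = 86.00
(4) = -112.00
(5) = 10.00
(6) = 2.15
(7) = 132.22
(8) = 267.73
(9) = -1.18
(10) = 24.13
(11) = 2.11
(12) = 24.00
(13) = 2.56
(14) = -1.10
(15) = -9.73
(16) = 15.93
(17) = 71.52
(18) = 99.94
(19) = -1.39
(20) = 24.10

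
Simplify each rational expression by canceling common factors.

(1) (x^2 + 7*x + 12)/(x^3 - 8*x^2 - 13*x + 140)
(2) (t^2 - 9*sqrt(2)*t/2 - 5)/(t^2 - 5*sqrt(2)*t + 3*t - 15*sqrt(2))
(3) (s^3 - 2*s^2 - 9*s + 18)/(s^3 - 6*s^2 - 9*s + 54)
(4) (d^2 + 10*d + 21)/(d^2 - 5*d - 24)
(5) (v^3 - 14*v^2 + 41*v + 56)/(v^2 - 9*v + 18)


(1) = (x + 3)/(x^2 - 12*x + 35)
(2) = (2*t + sqrt(2))/(2*t + 6)
(3) = (s - 2)/(s - 6)
(4) = (d + 7)/(d - 8)
(5) = (v^3 - 14*v^2 + 41*v + 56)/(v^2 - 9*v + 18)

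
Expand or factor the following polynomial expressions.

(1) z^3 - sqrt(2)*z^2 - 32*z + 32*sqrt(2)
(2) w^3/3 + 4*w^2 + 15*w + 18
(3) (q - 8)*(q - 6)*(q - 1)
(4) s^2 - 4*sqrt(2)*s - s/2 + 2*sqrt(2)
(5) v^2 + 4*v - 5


(1) = (z - 4*sqrt(2))*(z - sqrt(2))*(z + 4*sqrt(2))
(2) = (w/3 + 1)*(w + 3)*(w + 6)
(3) = q^3 - 15*q^2 + 62*q - 48
(4) = (s - 1/2)*(s - 4*sqrt(2))
(5) = (v - 1)*(v + 5)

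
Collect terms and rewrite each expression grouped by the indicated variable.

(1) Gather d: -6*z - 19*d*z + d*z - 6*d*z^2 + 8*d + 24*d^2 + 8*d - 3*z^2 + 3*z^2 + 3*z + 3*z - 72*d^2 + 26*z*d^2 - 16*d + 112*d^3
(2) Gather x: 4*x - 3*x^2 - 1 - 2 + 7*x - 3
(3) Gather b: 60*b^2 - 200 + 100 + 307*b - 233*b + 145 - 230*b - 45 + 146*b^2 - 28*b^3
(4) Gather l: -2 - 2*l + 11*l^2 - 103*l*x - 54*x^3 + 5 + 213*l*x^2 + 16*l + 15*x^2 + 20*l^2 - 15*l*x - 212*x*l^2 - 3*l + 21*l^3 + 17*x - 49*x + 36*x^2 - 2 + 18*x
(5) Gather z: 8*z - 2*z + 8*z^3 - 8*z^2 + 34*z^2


(1) = 112*d^3 + d^2*(26*z - 48) + d*(-6*z^2 - 18*z)
(2) = -3*x^2 + 11*x - 6
(3) = -28*b^3 + 206*b^2 - 156*b
(4) = 21*l^3 + l^2*(31 - 212*x) + l*(213*x^2 - 118*x + 11) - 54*x^3 + 51*x^2 - 14*x + 1
(5) = 8*z^3 + 26*z^2 + 6*z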